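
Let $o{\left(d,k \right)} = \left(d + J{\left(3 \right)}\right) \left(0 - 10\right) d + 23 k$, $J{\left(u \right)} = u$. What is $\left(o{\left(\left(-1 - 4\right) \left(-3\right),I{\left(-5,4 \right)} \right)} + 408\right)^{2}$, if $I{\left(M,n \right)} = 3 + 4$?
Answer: $4541161$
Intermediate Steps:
$I{\left(M,n \right)} = 7$
$o{\left(d,k \right)} = 23 k + d \left(-30 - 10 d\right)$ ($o{\left(d,k \right)} = \left(d + 3\right) \left(0 - 10\right) d + 23 k = \left(3 + d\right) \left(-10\right) d + 23 k = \left(-30 - 10 d\right) d + 23 k = d \left(-30 - 10 d\right) + 23 k = 23 k + d \left(-30 - 10 d\right)$)
$\left(o{\left(\left(-1 - 4\right) \left(-3\right),I{\left(-5,4 \right)} \right)} + 408\right)^{2} = \left(\left(- 30 \left(-1 - 4\right) \left(-3\right) - 10 \left(\left(-1 - 4\right) \left(-3\right)\right)^{2} + 23 \cdot 7\right) + 408\right)^{2} = \left(\left(- 30 \left(\left(-5\right) \left(-3\right)\right) - 10 \left(\left(-5\right) \left(-3\right)\right)^{2} + 161\right) + 408\right)^{2} = \left(\left(\left(-30\right) 15 - 10 \cdot 15^{2} + 161\right) + 408\right)^{2} = \left(\left(-450 - 2250 + 161\right) + 408\right)^{2} = \left(-2539 + 408\right)^{2} = \left(-2131\right)^{2} = 4541161$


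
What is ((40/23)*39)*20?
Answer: 31200/23 ≈ 1356.5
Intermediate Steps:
((40/23)*39)*20 = (1560/23)*20 = 31200/23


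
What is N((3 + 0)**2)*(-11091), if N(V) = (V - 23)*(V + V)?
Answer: 2794932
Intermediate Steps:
N(V) = 2*V*(-23 + V) (N(V) = (-23 + V)*(2*V) = 2*V*(-23 + V))
N((3 + 0)**2)*(-11091) = (2*(3 + 0)**2*(-23 + (3 + 0)**2))*(-11091) = (2*3**2*(-23 + 3**2))*(-11091) = (2*9*(-23 + 9))*(-11091) = (2*9*(-14))*(-11091) = -252*(-11091) = 2794932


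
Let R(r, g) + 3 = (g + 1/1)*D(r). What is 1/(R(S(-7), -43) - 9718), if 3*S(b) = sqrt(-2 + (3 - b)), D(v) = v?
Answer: -9721/94496273 + 28*sqrt(2)/94496273 ≈ -0.00010245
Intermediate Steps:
S(b) = sqrt(1 - b)/3 (S(b) = sqrt(-2 + (3 - b))/3 = sqrt(1 - b)/3)
R(r, g) = -3 + r*(1 + g) (R(r, g) = -3 + (g + 1/1)*r = -3 + (g + 1)*r = -3 + (1 + g)*r = -3 + r*(1 + g))
1/(R(S(-7), -43) - 9718) = 1/((-3 + sqrt(1 - 1*(-7))/3 - 43*sqrt(1 - 1*(-7))/3) - 9718) = 1/((-3 + sqrt(1 + 7)/3 - 43*sqrt(1 + 7)/3) - 9718) = 1/((-3 + sqrt(8)/3 - 43*sqrt(8)/3) - 9718) = 1/((-3 + (2*sqrt(2))/3 - 43*2*sqrt(2)/3) - 9718) = 1/((-3 + 2*sqrt(2)/3 - 86*sqrt(2)/3) - 9718) = 1/((-3 - 28*sqrt(2)) - 9718) = 1/(-9721 - 28*sqrt(2))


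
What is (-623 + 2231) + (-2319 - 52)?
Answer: -763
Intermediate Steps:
(-623 + 2231) + (-2319 - 52) = 1608 - 2371 = -763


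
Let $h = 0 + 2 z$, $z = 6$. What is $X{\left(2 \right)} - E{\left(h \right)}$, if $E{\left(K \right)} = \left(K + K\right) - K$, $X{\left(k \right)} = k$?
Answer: $-10$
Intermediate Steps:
$h = 12$ ($h = 0 + 2 \cdot 6 = 0 + 12 = 12$)
$E{\left(K \right)} = K$ ($E{\left(K \right)} = 2 K - K = K$)
$X{\left(2 \right)} - E{\left(h \right)} = 2 - 12 = -10$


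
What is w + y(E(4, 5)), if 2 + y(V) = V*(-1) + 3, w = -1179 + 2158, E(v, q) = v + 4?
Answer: 972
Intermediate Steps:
E(v, q) = 4 + v
w = 979
y(V) = 1 - V (y(V) = -2 + (V*(-1) + 3) = -2 + (-V + 3) = -2 + (3 - V) = 1 - V)
w + y(E(4, 5)) = 979 + (1 - (4 + 4)) = 979 + (1 - 1*8) = 979 + (1 - 8) = 979 - 7 = 972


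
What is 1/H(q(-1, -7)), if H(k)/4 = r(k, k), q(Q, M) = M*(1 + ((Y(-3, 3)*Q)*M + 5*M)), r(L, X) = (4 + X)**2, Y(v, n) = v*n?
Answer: 1/1865956 ≈ 5.3592e-7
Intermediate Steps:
Y(v, n) = n*v
q(Q, M) = M*(1 + 5*M - 9*M*Q) (q(Q, M) = M*(1 + (((3*(-3))*Q)*M + 5*M)) = M*(1 + ((-9*Q)*M + 5*M)) = M*(1 + (-9*M*Q + 5*M)) = M*(1 + (5*M - 9*M*Q)) = M*(1 + 5*M - 9*M*Q))
H(k) = 4*(4 + k)**2
1/H(q(-1, -7)) = 1/(4*(4 - 7*(1 + 5*(-7) - 9*(-7)*(-1)))**2) = 1/(4*(4 - 7*(1 - 35 - 63))**2) = 1/(4*(4 - 7*(-97))**2) = 1/(4*(4 + 679)**2) = 1/(4*683**2) = 1/(4*466489) = 1/1865956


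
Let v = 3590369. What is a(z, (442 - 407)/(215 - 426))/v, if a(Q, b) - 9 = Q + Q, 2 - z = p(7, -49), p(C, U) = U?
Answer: 3/97037 ≈ 3.0916e-5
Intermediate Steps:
z = 51 (z = 2 - 1*(-49) = 2 + 49 = 51)
a(Q, b) = 9 + 2*Q (a(Q, b) = 9 + (Q + Q) = 9 + 2*Q)
a(z, (442 - 407)/(215 - 426))/v = (9 + 2*51)/3590369 = (9 + 102)*(1/3590369) = 111*(1/3590369) = 3/97037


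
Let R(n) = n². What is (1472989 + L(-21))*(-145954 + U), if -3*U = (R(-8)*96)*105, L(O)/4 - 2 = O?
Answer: -531712755522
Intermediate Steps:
L(O) = 8 + 4*O
U = -215040 (U = -(-8)²*96*105/3 = -64*96*105/3 = -2048*105 = -⅓*645120 = -215040)
(1472989 + L(-21))*(-145954 + U) = (1472989 + (8 + 4*(-21)))*(-145954 - 215040) = (1472989 + (8 - 84))*(-360994) = (1472989 - 76)*(-360994) = 1472913*(-360994) = -531712755522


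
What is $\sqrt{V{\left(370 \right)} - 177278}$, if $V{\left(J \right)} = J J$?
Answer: $i \sqrt{40378} \approx 200.94 i$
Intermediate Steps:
$V{\left(J \right)} = J^{2}$
$\sqrt{V{\left(370 \right)} - 177278} = \sqrt{370^{2} - 177278} = \sqrt{136900 - 177278} = \sqrt{-40378} = i \sqrt{40378}$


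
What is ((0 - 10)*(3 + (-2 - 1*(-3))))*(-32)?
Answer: 1280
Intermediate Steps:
((0 - 10)*(3 + (-2 - 1*(-3))))*(-32) = -10*(3 + (-2 + 3))*(-32) = -10*(3 + 1)*(-32) = -10*4*(-32) = -40*(-32) = 1280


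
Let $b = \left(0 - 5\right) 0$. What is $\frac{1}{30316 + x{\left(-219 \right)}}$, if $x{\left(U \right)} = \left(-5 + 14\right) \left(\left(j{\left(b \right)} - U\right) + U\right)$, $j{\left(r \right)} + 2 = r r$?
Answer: $\frac{1}{30298} \approx 3.3005 \cdot 10^{-5}$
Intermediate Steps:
$b = 0$ ($b = \left(-5\right) 0 = 0$)
$j{\left(r \right)} = -2 + r^{2}$ ($j{\left(r \right)} = -2 + r r = -2 + r^{2}$)
$x{\left(U \right)} = -18$ ($x{\left(U \right)} = \left(-5 + 14\right) \left(\left(\left(-2 + 0^{2}\right) - U\right) + U\right) = 9 \left(\left(\left(-2 + 0\right) - U\right) + U\right) = 9 \left(\left(-2 - U\right) + U\right) = 9 \left(-2\right) = -18$)
$\frac{1}{30316 + x{\left(-219 \right)}} = \frac{1}{30316 - 18} = \frac{1}{30298}$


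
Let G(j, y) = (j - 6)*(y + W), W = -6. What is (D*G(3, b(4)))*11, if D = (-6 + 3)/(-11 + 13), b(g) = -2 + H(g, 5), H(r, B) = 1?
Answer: -693/2 ≈ -346.50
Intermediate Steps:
b(g) = -1 (b(g) = -2 + 1 = -1)
D = -3/2 ≈ -1.5000
G(j, y) = (-6 + j)*(-6 + y) (G(j, y) = (j - 6)*(y - 6) = (-6 + j)*(-6 + y))
(D*G(3, b(4)))*11 = -3*(36 - 6*3 - 6*(-1) + 3*(-1))/2*11 = -3*(36 - 18 + 6 - 3)/2*11 = -3/2*21*11 = -63/2*11 = -693/2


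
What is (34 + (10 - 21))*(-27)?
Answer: -621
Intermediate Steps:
(34 + (10 - 21))*(-27) = (34 - 11)*(-27) = 23*(-27) = -621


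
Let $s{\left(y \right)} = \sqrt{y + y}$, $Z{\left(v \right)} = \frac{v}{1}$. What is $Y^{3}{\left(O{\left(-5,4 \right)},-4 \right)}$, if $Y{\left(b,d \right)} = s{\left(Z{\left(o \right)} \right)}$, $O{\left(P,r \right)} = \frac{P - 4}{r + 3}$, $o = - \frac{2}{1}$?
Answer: $- 8 i \approx - 8.0 i$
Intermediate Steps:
$o = -2$ ($o = \left(-2\right) 1 = -2$)
$O{\left(P,r \right)} = \frac{-4 + P}{3 + r}$
$Z{\left(v \right)} = v$ ($Z{\left(v \right)} = v 1 = v$)
$s{\left(y \right)} = \sqrt{2} \sqrt{y}$ ($s{\left(y \right)} = \sqrt{2 y} = \sqrt{2} \sqrt{y}$)
$Y{\left(b,d \right)} = 2 i$ ($Y{\left(b,d \right)} = \sqrt{2} \sqrt{-2} = \sqrt{2} i \sqrt{2} = 2 i$)
$Y^{3}{\left(O{\left(-5,4 \right)},-4 \right)} = \left(2 i\right)^{3} = - 8 i$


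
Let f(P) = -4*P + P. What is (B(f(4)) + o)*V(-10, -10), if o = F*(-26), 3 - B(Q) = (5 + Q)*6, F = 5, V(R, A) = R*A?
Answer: -8500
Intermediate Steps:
f(P) = -3*P
V(R, A) = A*R
B(Q) = -27 - 6*Q (B(Q) = 3 - (5 + Q)*6 = 3 - (30 + 6*Q) = 3 + (-30 - 6*Q) = -27 - 6*Q)
o = -130 (o = 5*(-26) = -130)
(B(f(4)) + o)*V(-10, -10) = ((-27 - (-18)*4) - 130)*(-10*(-10)) = ((-27 - 6*(-12)) - 130)*100 = ((-27 + 72) - 130)*100 = (45 - 130)*100 = -85*100 = -8500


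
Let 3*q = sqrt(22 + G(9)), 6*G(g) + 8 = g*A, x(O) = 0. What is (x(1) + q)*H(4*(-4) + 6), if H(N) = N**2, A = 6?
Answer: 100*sqrt(267)/9 ≈ 181.56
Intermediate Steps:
G(g) = -4/3 + g (G(g) = -4/3 + (g*6)/6 = -4/3 + (6*g)/6 = -4/3 + g)
q = sqrt(267)/9 (q = sqrt(22 + (-4/3 + 9))/3 = sqrt(22 + 23/3)/3 = sqrt(89/3)/3 = (sqrt(267)/3)/3 = sqrt(267)/9 ≈ 1.8156)
(x(1) + q)*H(4*(-4) + 6) = (0 + sqrt(267)/9)*(4*(-4) + 6)**2 = (sqrt(267)/9)*(-16 + 6)**2 = (sqrt(267)/9)*(-10)**2 = (sqrt(267)/9)*100 = 100*sqrt(267)/9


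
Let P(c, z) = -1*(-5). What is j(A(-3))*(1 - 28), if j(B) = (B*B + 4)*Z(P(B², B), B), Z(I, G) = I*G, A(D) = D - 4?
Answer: 50085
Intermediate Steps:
A(D) = -4 + D
P(c, z) = 5
Z(I, G) = G*I
j(B) = 5*B*(4 + B²) (j(B) = (B*B + 4)*(B*5) = (B² + 4)*(5*B) = (4 + B²)*(5*B) = 5*B*(4 + B²))
j(A(-3))*(1 - 28) = (5*(-4 - 3)*(4 + (-4 - 3)²))*(1 - 28) = (5*(-7)*(4 + (-7)²))*(-27) = (5*(-7)*(4 + 49))*(-27) = (5*(-7)*53)*(-27) = -1855*(-27) = 50085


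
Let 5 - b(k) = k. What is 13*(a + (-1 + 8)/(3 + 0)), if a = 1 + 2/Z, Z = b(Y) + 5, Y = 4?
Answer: 143/3 ≈ 47.667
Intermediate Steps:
b(k) = 5 - k
Z = 6 (Z = (5 - 1*4) + 5 = (5 - 4) + 5 = 1 + 5 = 6)
a = 4/3 (a = 1 + 2/6 = 1 + 2*(1/6) = 1 + 1/3 = 4/3 ≈ 1.3333)
13*(a + (-1 + 8)/(3 + 0)) = 13*(4/3 + (-1 + 8)/(3 + 0)) = 13*(4/3 + 7/3) = 13*(11/3) = 143/3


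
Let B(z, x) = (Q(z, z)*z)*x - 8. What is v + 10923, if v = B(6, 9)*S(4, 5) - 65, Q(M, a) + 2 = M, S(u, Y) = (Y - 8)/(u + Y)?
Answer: 32366/3 ≈ 10789.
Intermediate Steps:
S(u, Y) = (-8 + Y)/(Y + u)
Q(M, a) = -2 + M
B(z, x) = -8 + x*z*(-2 + z) (B(z, x) = ((-2 + z)*z)*x - 8 = (z*(-2 + z))*x - 8 = x*z*(-2 + z) - 8 = -8 + x*z*(-2 + z))
v = -403/3 (v = (-8 + 9*6*(-2 + 6))*((-8 + 5)/(5 + 4)) - 65 = (-8 + 9*6*4)*(-3/9) - 65 = (-8 + 216)*((1/9)*(-3)) - 65 = 208*(-1/3) - 65 = -208/3 - 65 = -403/3 ≈ -134.33)
v + 10923 = -403/3 + 10923 = 32366/3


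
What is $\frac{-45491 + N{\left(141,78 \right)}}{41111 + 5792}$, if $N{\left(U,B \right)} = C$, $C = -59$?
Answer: $- \frac{45550}{46903} \approx -0.97115$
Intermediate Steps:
$N{\left(U,B \right)} = -59$
$\frac{-45491 + N{\left(141,78 \right)}}{41111 + 5792} = \frac{-45491 - 59}{41111 + 5792} = - \frac{45550}{46903}$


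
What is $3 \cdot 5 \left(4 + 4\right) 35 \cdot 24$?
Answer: $100800$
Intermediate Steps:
$3 \cdot 5 \left(4 + 4\right) 35 \cdot 24 = 15 \cdot 8 \cdot 35 \cdot 24 = 120 \cdot 35 \cdot 24 = 4200 \cdot 24 = 100800$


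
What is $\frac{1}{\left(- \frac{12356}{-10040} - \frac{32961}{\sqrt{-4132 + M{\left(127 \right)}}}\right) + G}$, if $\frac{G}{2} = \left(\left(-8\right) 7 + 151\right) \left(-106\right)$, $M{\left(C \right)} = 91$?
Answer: $- \frac{56967441013890}{1148014664819888629} - \frac{69219198700 i \sqrt{449}}{1148014664819888629} \approx -4.9623 \cdot 10^{-5} - 1.2776 \cdot 10^{-6} i$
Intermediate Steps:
$G = -20140$ ($G = 2 \left(\left(-8\right) 7 + 151\right) \left(-106\right) = 2 \left(-56 + 151\right) \left(-106\right) = 2 \cdot 95 \left(-106\right) = 2 \left(-10070\right) = -20140$)
$\frac{1}{\left(- \frac{12356}{-10040} - \frac{32961}{\sqrt{-4132 + M{\left(127 \right)}}}\right) + G} = \frac{1}{\left(- \frac{12356}{-10040} - \frac{32961}{\sqrt{-4132 + 91}}\right) - 20140} = \frac{1}{\left(\left(-12356\right) \left(- \frac{1}{10040}\right) - \frac{32961}{\sqrt{-4041}}\right) - 20140} = \frac{1}{\left(\frac{3089}{2510} - \frac{32961}{3 i \sqrt{449}}\right) - 20140} = \frac{1}{\left(\frac{3089}{2510} - 32961 \left(- \frac{i \sqrt{449}}{1347}\right)\right) - 20140} = \frac{1}{\left(\frac{3089}{2510} + \frac{10987 i \sqrt{449}}{449}\right) - 20140} = \frac{1}{- \frac{50548311}{2510} + \frac{10987 i \sqrt{449}}{449}}$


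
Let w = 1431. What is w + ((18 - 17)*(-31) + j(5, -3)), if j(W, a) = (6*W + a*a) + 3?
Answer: 1442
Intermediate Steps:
j(W, a) = 3 + a² + 6*W (j(W, a) = (6*W + a²) + 3 = (a² + 6*W) + 3 = 3 + a² + 6*W)
w + ((18 - 17)*(-31) + j(5, -3)) = 1431 + ((18 - 17)*(-31) + (3 + (-3)² + 6*5)) = 1431 + (1*(-31) + (3 + 9 + 30)) = 1431 + (-31 + 42) = 1431 + 11 = 1442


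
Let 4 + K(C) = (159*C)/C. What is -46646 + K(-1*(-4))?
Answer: -46491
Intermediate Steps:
K(C) = 155 (K(C) = -4 + (159*C)/C = -4 + 159 = 155)
-46646 + K(-1*(-4)) = -46646 + 155 = -46491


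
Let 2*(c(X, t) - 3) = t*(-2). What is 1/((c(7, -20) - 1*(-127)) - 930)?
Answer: -1/780 ≈ -0.0012821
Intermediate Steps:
c(X, t) = 3 - t (c(X, t) = 3 + (t*(-2))/2 = 3 + (-2*t)/2 = 3 - t)
1/((c(7, -20) - 1*(-127)) - 930) = 1/(((3 - 1*(-20)) - 1*(-127)) - 930) = 1/(((3 + 20) + 127) - 930) = 1/((23 + 127) - 930) = 1/(150 - 930) = 1/(-780) = -1/780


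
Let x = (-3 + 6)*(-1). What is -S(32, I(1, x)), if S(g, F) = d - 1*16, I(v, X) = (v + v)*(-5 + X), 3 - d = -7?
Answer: 6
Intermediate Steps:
x = -3 (x = 3*(-1) = -3)
d = 10 (d = 3 - 1*(-7) = 3 + 7 = 10)
I(v, X) = 2*v*(-5 + X) (I(v, X) = (2*v)*(-5 + X) = 2*v*(-5 + X))
S(g, F) = -6 (S(g, F) = 10 - 1*16 = 10 - 16 = -6)
-S(32, I(1, x)) = -1*(-6) = 6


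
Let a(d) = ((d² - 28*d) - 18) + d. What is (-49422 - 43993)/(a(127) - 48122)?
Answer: 18683/7088 ≈ 2.6359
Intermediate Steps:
a(d) = -18 + d² - 27*d (a(d) = (-18 + d² - 28*d) + d = -18 + d² - 27*d)
(-49422 - 43993)/(a(127) - 48122) = (-49422 - 43993)/((-18 + 127² - 27*127) - 48122) = -93415/((-18 + 16129 - 3429) - 48122) = -93415/(12682 - 48122) = -93415/(-35440) = -93415*(-1/35440) = 18683/7088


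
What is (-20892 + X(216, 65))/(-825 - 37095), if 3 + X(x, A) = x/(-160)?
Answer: 139309/252800 ≈ 0.55106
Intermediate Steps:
X(x, A) = -3 - x/160 (X(x, A) = -3 + x/(-160) = -3 + x*(-1/160) = -3 - x/160)
(-20892 + X(216, 65))/(-825 - 37095) = (-20892 + (-3 - 1/160*216))/(-825 - 37095) = (-20892 + (-3 - 27/20))/(-37920) = (-20892 - 87/20)*(-1/37920) = -417927/20*(-1/37920) = 139309/252800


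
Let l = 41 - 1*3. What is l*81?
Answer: 3078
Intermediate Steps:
l = 38 (l = 41 - 3 = 38)
l*81 = 38*81 = 3078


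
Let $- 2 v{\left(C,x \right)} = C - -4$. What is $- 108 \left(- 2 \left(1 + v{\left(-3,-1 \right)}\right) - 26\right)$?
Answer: $2916$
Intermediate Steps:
$v{\left(C,x \right)} = -2 - \frac{C}{2}$ ($v{\left(C,x \right)} = - \frac{C - -4}{2} = - \frac{C + 4}{2} = - \frac{4 + C}{2} = -2 - \frac{C}{2}$)
$- 108 \left(- 2 \left(1 + v{\left(-3,-1 \right)}\right) - 26\right) = - 108 \left(- 2 \left(1 - \frac{1}{2}\right) - 26\right) = - 108 \left(\left(-2\right) \frac{1}{2} - 26\right) = - 108 \left(-1 - 26\right) = \left(-108\right) \left(-27\right) = 2916$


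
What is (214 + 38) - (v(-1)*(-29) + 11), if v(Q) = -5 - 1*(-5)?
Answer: 241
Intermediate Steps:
v(Q) = 0 (v(Q) = -5 + 5 = 0)
(214 + 38) - (v(-1)*(-29) + 11) = (214 + 38) - (0*(-29) + 11) = 252 - (0 + 11) = 252 - 1*11 = 252 - 11 = 241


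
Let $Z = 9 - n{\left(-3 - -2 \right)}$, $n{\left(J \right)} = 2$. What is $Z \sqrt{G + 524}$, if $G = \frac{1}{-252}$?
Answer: $\frac{\sqrt{924329}}{6} \approx 160.24$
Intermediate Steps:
$G = - \frac{1}{252} \approx -0.0039683$
$Z = 7$ ($Z = 9 - 2 = 7$)
$Z \sqrt{G + 524} = 7 \sqrt{- \frac{1}{252} + 524} = 7 \sqrt{\frac{132047}{252}} = 7 \frac{\sqrt{924329}}{42} = \frac{\sqrt{924329}}{6}$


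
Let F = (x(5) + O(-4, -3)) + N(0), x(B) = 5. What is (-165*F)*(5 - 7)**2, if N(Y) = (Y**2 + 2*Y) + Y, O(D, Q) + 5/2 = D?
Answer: 990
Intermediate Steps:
O(D, Q) = -5/2 + D
N(Y) = Y**2 + 3*Y
F = -3/2 (F = (5 + (-5/2 - 4)) + 0*(3 + 0) = (5 - 13/2) + 0*3 = -3/2 + 0 = -3/2 ≈ -1.5000)
(-165*F)*(5 - 7)**2 = (-165*(-3/2))*(5 - 7)**2 = (495/2)*(-2)**2 = (495/2)*4 = 990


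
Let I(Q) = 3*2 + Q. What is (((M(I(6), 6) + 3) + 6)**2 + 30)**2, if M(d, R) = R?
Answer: 65025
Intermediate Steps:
I(Q) = 6 + Q
(((M(I(6), 6) + 3) + 6)**2 + 30)**2 = (((6 + 3) + 6)**2 + 30)**2 = ((9 + 6)**2 + 30)**2 = (15**2 + 30)**2 = (225 + 30)**2 = 255**2 = 65025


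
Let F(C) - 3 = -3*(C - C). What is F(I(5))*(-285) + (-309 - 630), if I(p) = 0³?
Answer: -1794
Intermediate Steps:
I(p) = 0
F(C) = 3 (F(C) = 3 - 3*(C - C) = 3 - 3*0 = 3 + 0 = 3)
F(I(5))*(-285) + (-309 - 630) = 3*(-285) + (-309 - 630) = -855 - 939 = -1794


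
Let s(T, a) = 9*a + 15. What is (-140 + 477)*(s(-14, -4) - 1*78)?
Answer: -33363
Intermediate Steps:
s(T, a) = 15 + 9*a
(-140 + 477)*(s(-14, -4) - 1*78) = (-140 + 477)*((15 + 9*(-4)) - 1*78) = 337*((15 - 36) - 78) = 337*(-21 - 78) = 337*(-99) = -33363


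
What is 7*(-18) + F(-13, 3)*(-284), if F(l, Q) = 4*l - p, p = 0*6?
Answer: 14642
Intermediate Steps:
p = 0
F(l, Q) = 4*l (F(l, Q) = 4*l - 1*0 = 4*l + 0 = 4*l)
7*(-18) + F(-13, 3)*(-284) = 7*(-18) + (4*(-13))*(-284) = -126 - 52*(-284) = -126 + 14768 = 14642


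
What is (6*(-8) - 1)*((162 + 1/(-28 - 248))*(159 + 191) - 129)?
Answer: -382524527/138 ≈ -2.7719e+6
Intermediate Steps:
(6*(-8) - 1)*((162 + 1/(-28 - 248))*(159 + 191) - 129) = (-48 - 1)*((162 + 1/(-276))*350 - 129) = -49*((162 - 1/276)*350 - 129) = -49*((44711/276)*350 - 129) = -49*(7824425/138 - 129) = -49*7806623/138 = -382524527/138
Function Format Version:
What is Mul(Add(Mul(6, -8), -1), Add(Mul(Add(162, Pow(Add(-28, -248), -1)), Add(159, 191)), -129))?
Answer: Rational(-382524527, 138) ≈ -2.7719e+6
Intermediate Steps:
Mul(Add(Mul(6, -8), -1), Add(Mul(Add(162, Pow(Add(-28, -248), -1)), Add(159, 191)), -129)) = Mul(Add(-48, -1), Add(Mul(Add(162, Pow(-276, -1)), 350), -129)) = Mul(-49, Add(Mul(Add(162, Rational(-1, 276)), 350), -129)) = Mul(-49, Add(Mul(Rational(44711, 276), 350), -129)) = Mul(-49, Add(Rational(7824425, 138), -129)) = Mul(-49, Rational(7806623, 138)) = Rational(-382524527, 138)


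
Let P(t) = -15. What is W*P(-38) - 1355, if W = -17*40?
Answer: 8845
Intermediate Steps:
W = -680
W*P(-38) - 1355 = -680*(-15) - 1355 = 10200 - 1355 = 8845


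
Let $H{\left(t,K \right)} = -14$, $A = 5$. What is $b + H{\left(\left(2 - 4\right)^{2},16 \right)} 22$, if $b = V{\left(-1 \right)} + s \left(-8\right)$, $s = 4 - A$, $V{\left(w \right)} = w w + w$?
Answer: $-300$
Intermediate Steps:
$V{\left(w \right)} = w + w^{2}$ ($V{\left(w \right)} = w^{2} + w = w + w^{2}$)
$s = -1$ ($s = 4 - 5 = -1$)
$b = 8$ ($b = - (1 - 1) - -8 = \left(-1\right) 0 + 8 = 0 + 8 = 8$)
$b + H{\left(\left(2 - 4\right)^{2},16 \right)} 22 = 8 - 308 = -300$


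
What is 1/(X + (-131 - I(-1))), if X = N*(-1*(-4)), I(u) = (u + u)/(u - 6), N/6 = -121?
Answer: -7/21247 ≈ -0.00032946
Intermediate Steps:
N = -726 (N = 6*(-121) = -726)
I(u) = 2*u/(-6 + u) (I(u) = (2*u)/(-6 + u) = 2*u/(-6 + u))
X = -2904 (X = -(-726)*(-4) = -726*4 = -2904)
1/(X + (-131 - I(-1))) = 1/(-2904 + (-131 - 2*(-1)/(-6 - 1))) = 1/(-2904 + (-131 - 2*(-1)/(-7))) = 1/(-2904 + (-131 - 2*(-1)*(-1)/7)) = 1/(-2904 + (-131 - 1*2/7)) = 1/(-2904 + (-131 - 2/7)) = 1/(-2904 - 919/7) = 1/(-21247/7) = -7/21247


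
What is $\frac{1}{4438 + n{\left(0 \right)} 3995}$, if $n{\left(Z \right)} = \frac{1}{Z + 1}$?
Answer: $\frac{1}{8433} \approx 0.00011858$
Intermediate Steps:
$n{\left(Z \right)} = \frac{1}{1 + Z}$
$\frac{1}{4438 + n{\left(0 \right)} 3995} = \frac{1}{4438 + \frac{1}{1 + 0} \cdot 3995} = \frac{1}{4438 + 1^{-1} \cdot 3995} = \frac{1}{4438 + 1 \cdot 3995} = \frac{1}{4438 + 3995} = \frac{1}{8433}$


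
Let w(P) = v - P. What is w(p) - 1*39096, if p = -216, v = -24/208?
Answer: -1010883/26 ≈ -38880.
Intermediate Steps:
v = -3/26 (v = -24*1/208 = -3/26 ≈ -0.11538)
w(P) = -3/26 - P
w(p) - 1*39096 = (-3/26 - 1*(-216)) - 1*39096 = (-3/26 + 216) - 39096 = 5613/26 - 39096 = -1010883/26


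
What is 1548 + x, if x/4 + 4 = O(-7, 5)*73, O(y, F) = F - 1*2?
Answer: 2408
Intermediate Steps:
O(y, F) = -2 + F (O(y, F) = F - 2 = -2 + F)
x = 860 (x = -16 + 4*((-2 + 5)*73) = -16 + 4*(3*73) = -16 + 4*219 = -16 + 876 = 860)
1548 + x = 1548 + 860 = 2408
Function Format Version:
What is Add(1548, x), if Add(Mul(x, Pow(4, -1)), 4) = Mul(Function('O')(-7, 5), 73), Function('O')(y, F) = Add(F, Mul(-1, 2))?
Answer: 2408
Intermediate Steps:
Function('O')(y, F) = Add(-2, F) (Function('O')(y, F) = Add(F, -2) = Add(-2, F))
x = 860 (x = Add(-16, Mul(4, Mul(Add(-2, 5), 73))) = Add(-16, Mul(4, Mul(3, 73))) = Add(-16, Mul(4, 219)) = Add(-16, 876) = 860)
Add(1548, x) = Add(1548, 860) = 2408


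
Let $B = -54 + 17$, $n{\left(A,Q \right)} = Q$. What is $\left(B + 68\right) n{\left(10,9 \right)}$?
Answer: $279$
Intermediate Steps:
$B = -37$
$\left(B + 68\right) n{\left(10,9 \right)} = \left(-37 + 68\right) 9 = 31 \cdot 9 = 279$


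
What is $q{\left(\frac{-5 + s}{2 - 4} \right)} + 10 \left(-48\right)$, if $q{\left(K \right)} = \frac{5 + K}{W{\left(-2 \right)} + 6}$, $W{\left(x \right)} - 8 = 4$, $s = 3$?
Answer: $- \frac{1439}{3} \approx -479.67$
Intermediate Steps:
$W{\left(x \right)} = 12$ ($W{\left(x \right)} = 8 + 4 = 12$)
$q{\left(K \right)} = \frac{5}{18} + \frac{K}{18}$ ($q{\left(K \right)} = \frac{5 + K}{12 + 6} = \frac{5 + K}{18} = \left(5 + K\right) \frac{1}{18} = \frac{5}{18} + \frac{K}{18}$)
$q{\left(\frac{-5 + s}{2 - 4} \right)} + 10 \left(-48\right) = \left(\frac{5}{18} + \frac{\left(-5 + 3\right) \frac{1}{2 - 4}}{18}\right) + 10 \left(-48\right) = \left(\frac{5}{18} + \frac{\left(-2\right) \frac{1}{-2}}{18}\right) - 480 = \left(\frac{5}{18} + \frac{\left(-2\right) \left(- \frac{1}{2}\right)}{18}\right) - 480 = \left(\frac{5}{18} + \frac{1}{18} \cdot 1\right) - 480 = \left(\frac{5}{18} + \frac{1}{18}\right) - 480 = \frac{1}{3} - 480 = - \frac{1439}{3}$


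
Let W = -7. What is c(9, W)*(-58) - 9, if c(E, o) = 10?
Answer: -589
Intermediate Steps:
c(9, W)*(-58) - 9 = 10*(-58) - 9 = -580 - 9 = -589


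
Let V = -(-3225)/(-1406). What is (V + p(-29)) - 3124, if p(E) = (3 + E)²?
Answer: -3445113/1406 ≈ -2450.3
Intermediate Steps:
V = -3225/1406 (V = -(-3225)*(-1)/1406 = -1*3225/1406 = -3225/1406 ≈ -2.2937)
(V + p(-29)) - 3124 = (-3225/1406 + (3 - 29)²) - 3124 = (-3225/1406 + (-26)²) - 3124 = (-3225/1406 + 676) - 3124 = 947231/1406 - 3124 = -3445113/1406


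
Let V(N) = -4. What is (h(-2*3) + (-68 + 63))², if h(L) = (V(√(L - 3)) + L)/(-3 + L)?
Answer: 1225/81 ≈ 15.123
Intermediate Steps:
h(L) = (-4 + L)/(-3 + L)
(h(-2*3) + (-68 + 63))² = ((-4 - 2*3)/(-3 - 2*3) + (-68 + 63))² = ((-4 - 6)/(-3 - 6) - 5)² = (-10/(-9) - 5)² = (-⅑*(-10) - 5)² = (10/9 - 5)² = (-35/9)² = 1225/81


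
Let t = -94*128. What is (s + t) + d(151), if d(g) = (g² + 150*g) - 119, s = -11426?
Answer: 21874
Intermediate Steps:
t = -12032
d(g) = -119 + g² + 150*g
(s + t) + d(151) = (-11426 - 12032) + (-119 + 151² + 150*151) = -23458 + (-119 + 22801 + 22650) = -23458 + 45332 = 21874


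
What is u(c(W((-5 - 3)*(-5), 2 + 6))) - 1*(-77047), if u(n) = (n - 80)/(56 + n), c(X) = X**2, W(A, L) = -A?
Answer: 15948919/207 ≈ 77048.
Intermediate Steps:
u(n) = (-80 + n)/(56 + n)
u(c(W((-5 - 3)*(-5), 2 + 6))) - 1*(-77047) = (-80 + (-(-5 - 3)*(-5))**2)/(56 + (-(-5 - 3)*(-5))**2) - 1*(-77047) = (-80 + (-(-8)*(-5))**2)/(56 + (-(-8)*(-5))**2) + 77047 = (-80 + (-1*40)**2)/(56 + (-1*40)**2) + 77047 = (-80 + (-40)**2)/(56 + (-40)**2) + 77047 = (-80 + 1600)/(56 + 1600) + 77047 = 1520/1656 + 77047 = (1/1656)*1520 + 77047 = 190/207 + 77047 = 15948919/207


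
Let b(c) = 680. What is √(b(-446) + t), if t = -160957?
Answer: I*√160277 ≈ 400.35*I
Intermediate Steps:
√(b(-446) + t) = √(680 - 160957) = √(-160277) = I*√160277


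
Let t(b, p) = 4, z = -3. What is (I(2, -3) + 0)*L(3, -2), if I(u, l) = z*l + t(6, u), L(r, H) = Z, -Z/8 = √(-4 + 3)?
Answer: -104*I ≈ -104.0*I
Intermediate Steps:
Z = -8*I (Z = -8*√(-4 + 3) = -8*I ≈ -8.0*I)
L(r, H) = -8*I
I(u, l) = 4 - 3*l (I(u, l) = -3*l + 4 = 4 - 3*l)
(I(2, -3) + 0)*L(3, -2) = ((4 - 3*(-3)) + 0)*(-8*I) = ((4 + 9) + 0)*(-8*I) = (13 + 0)*(-8*I) = 13*(-8*I) = -104*I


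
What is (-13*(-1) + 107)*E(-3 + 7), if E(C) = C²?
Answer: 1920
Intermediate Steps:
(-13*(-1) + 107)*E(-3 + 7) = (-13*(-1) + 107)*(-3 + 7)² = (13 + 107)*4² = 120*16 = 1920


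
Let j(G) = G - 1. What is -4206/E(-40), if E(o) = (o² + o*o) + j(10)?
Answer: -4206/3209 ≈ -1.3107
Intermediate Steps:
j(G) = -1 + G
E(o) = 9 + 2*o² (E(o) = (o² + o*o) + (-1 + 10) = (o² + o²) + 9 = 2*o² + 9 = 9 + 2*o²)
-4206/E(-40) = -4206/(9 + 2*(-40)²) = -4206/(9 + 2*1600) = -4206/(9 + 3200) = -4206/3209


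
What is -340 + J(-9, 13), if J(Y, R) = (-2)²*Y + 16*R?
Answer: -168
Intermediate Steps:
J(Y, R) = 4*Y + 16*R
-340 + J(-9, 13) = -340 + (4*(-9) + 16*13) = -340 + (-36 + 208) = -340 + 172 = -168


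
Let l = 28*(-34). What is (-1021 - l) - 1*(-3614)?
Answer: 3545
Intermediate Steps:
l = -952
(-1021 - l) - 1*(-3614) = (-1021 - 1*(-952)) - 1*(-3614) = (-1021 + 952) + 3614 = -69 + 3614 = 3545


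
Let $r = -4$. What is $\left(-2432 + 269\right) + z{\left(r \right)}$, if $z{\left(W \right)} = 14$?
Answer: $-2149$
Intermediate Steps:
$\left(-2432 + 269\right) + z{\left(r \right)} = \left(-2432 + 269\right) + 14 = -2163 + 14 = -2149$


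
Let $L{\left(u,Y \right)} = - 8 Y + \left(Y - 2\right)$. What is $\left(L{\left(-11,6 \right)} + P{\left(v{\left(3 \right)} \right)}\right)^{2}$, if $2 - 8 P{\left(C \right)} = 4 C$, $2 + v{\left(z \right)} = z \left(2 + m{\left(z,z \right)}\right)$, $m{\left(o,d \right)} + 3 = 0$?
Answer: $\frac{27225}{16} \approx 1701.6$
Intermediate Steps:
$m{\left(o,d \right)} = -3$ ($m{\left(o,d \right)} = -3 + 0 = -3$)
$v{\left(z \right)} = -2 - z$ ($v{\left(z \right)} = -2 + z \left(2 - 3\right) = -2 + z \left(-1\right) = -2 - z$)
$L{\left(u,Y \right)} = -2 - 7 Y$ ($L{\left(u,Y \right)} = - 8 Y + \left(-2 + Y\right) = -2 - 7 Y$)
$P{\left(C \right)} = \frac{1}{4} - \frac{C}{2}$ ($P{\left(C \right)} = \frac{1}{4} - \frac{4 C}{8} = \frac{1}{4} - \frac{C}{2}$)
$\left(L{\left(-11,6 \right)} + P{\left(v{\left(3 \right)} \right)}\right)^{2} = \left(\left(-2 - 42\right) - \left(- \frac{1}{4} + \frac{-2 - 3}{2}\right)\right)^{2} = \left(-44 + \left(\frac{1}{4} - - \frac{5}{2}\right)\right)^{2} = \left(-44 + \left(\frac{1}{4} + \frac{5}{2}\right)\right)^{2} = \left(-44 + \frac{11}{4}\right)^{2} = \left(- \frac{165}{4}\right)^{2} = \frac{27225}{16}$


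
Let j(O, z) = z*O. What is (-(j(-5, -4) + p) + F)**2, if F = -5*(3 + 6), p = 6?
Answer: 5041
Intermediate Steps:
j(O, z) = O*z
F = -45 (F = -5*9 = -45)
(-(j(-5, -4) + p) + F)**2 = (-(-5*(-4) + 6) - 45)**2 = (-(20 + 6) - 45)**2 = (-1*26 - 45)**2 = (-26 - 45)**2 = (-71)**2 = 5041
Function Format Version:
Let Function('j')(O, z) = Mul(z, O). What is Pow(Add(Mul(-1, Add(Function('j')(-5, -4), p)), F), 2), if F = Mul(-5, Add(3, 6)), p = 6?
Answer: 5041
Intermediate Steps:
Function('j')(O, z) = Mul(O, z)
F = -45 (F = Mul(-5, 9) = -45)
Pow(Add(Mul(-1, Add(Function('j')(-5, -4), p)), F), 2) = Pow(Add(Mul(-1, Add(Mul(-5, -4), 6)), -45), 2) = Pow(Add(Mul(-1, Add(20, 6)), -45), 2) = Pow(Add(Mul(-1, 26), -45), 2) = Pow(Add(-26, -45), 2) = Pow(-71, 2) = 5041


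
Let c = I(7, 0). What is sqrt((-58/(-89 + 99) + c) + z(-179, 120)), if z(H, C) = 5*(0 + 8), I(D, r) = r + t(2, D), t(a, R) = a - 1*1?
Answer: 4*sqrt(55)/5 ≈ 5.9330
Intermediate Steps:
t(a, R) = -1 + a (t(a, R) = a - 1 = -1 + a)
I(D, r) = 1 + r (I(D, r) = r + (-1 + 2) = r + 1 = 1 + r)
c = 1 (c = 1 + 0 = 1)
z(H, C) = 40 (z(H, C) = 5*8 = 40)
sqrt((-58/(-89 + 99) + c) + z(-179, 120)) = sqrt((-58/(-89 + 99) + 1) + 40) = sqrt((-58/10 + 1) + 40) = sqrt((-58*1/10 + 1) + 40) = sqrt((-29/5 + 1) + 40) = sqrt(-24/5 + 40) = sqrt(176/5) = 4*sqrt(55)/5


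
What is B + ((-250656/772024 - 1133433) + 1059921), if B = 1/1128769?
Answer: -8007667739945989/108929594807 ≈ -73512.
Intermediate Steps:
B = 1/1128769 ≈ 8.8592e-7
B + ((-250656/772024 - 1133433) + 1059921) = 1/1128769 + ((-250656/772024 - 1133433) + 1059921) = 1/1128769 + ((-250656*1/772024 - 1133433) + 1059921) = 1/1128769 + ((-31332/96503 - 1133433) + 1059921) = 1/1128769 + (-109379716131/96503 + 1059921) = 1/1128769 - 7094159868/96503 = -8007667739945989/108929594807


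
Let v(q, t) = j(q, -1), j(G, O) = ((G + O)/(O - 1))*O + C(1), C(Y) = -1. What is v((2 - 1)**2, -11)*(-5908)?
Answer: 5908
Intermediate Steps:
j(G, O) = -1 + O*(G + O)/(-1 + O) (j(G, O) = ((G + O)/(O - 1))*O - 1 = ((G + O)/(-1 + O))*O - 1 = O*(G + O)/(-1 + O) - 1 = -1 + O*(G + O)/(-1 + O))
v(q, t) = -3/2 + q/2 (v(q, t) = (1 + (-1)**2 - 1*(-1) + q*(-1))/(-1 - 1) = (1 + 1 + 1 - q)/(-2) = -(3 - q)/2 = -3/2 + q/2)
v((2 - 1)**2, -11)*(-5908) = (-3/2 + (2 - 1)**2/2)*(-5908) = (-3/2 + (1/2)*1**2)*(-5908) = (-3/2 + (1/2)*1)*(-5908) = (-3/2 + 1/2)*(-5908) = -1*(-5908) = 5908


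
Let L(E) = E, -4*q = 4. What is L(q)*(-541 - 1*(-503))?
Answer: 38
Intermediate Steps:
q = -1 (q = -¼*4 = -1)
L(q)*(-541 - 1*(-503)) = -(-541 - 1*(-503)) = -(-541 + 503) = -1*(-38) = 38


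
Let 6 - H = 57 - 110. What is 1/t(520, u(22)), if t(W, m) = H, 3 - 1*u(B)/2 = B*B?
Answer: 1/59 ≈ 0.016949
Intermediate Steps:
u(B) = 6 - 2*B**2 (u(B) = 6 - 2*B*B = 6 - 2*B**2)
H = 59 (H = 6 - (57 - 110) = 6 - 1*(-53) = 6 + 53 = 59)
t(W, m) = 59
1/t(520, u(22)) = 1/59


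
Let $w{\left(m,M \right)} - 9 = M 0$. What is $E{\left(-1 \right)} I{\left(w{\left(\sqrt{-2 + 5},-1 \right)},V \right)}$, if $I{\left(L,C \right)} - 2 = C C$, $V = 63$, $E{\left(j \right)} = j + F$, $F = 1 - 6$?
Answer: $-23826$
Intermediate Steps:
$F = -5$ ($F = 1 - 6 = -5$)
$w{\left(m,M \right)} = 9$ ($w{\left(m,M \right)} = 9 + M 0 = 9 + 0 = 9$)
$E{\left(j \right)} = -5 + j$ ($E{\left(j \right)} = j - 5 = -5 + j$)
$I{\left(L,C \right)} = 2 + C^{2}$ ($I{\left(L,C \right)} = 2 + C C = 2 + C^{2}$)
$E{\left(-1 \right)} I{\left(w{\left(\sqrt{-2 + 5},-1 \right)},V \right)} = \left(-5 - 1\right) \left(2 + 63^{2}\right) = - 6 \left(2 + 3969\right) = \left(-6\right) 3971 = -23826$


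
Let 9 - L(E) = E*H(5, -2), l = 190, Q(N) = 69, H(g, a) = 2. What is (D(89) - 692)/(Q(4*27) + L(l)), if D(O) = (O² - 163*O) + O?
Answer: 7189/302 ≈ 23.805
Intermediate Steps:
L(E) = 9 - 2*E (L(E) = 9 - E*2 = 9 - 2*E)
D(O) = O² - 162*O
(D(89) - 692)/(Q(4*27) + L(l)) = (89*(-162 + 89) - 692)/(69 + (9 - 2*190)) = (89*(-73) - 692)/(69 + (9 - 380)) = (-6497 - 692)/(69 - 371) = -7189/(-302) = -7189*(-1/302) = 7189/302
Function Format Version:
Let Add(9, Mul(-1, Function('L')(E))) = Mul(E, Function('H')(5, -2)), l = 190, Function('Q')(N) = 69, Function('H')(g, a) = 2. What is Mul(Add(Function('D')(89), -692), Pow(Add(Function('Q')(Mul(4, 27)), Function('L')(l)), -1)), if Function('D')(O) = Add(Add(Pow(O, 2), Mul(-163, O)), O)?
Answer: Rational(7189, 302) ≈ 23.805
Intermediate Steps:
Function('L')(E) = Add(9, Mul(-2, E)) (Function('L')(E) = Add(9, Mul(-1, Mul(E, 2))) = Add(9, Mul(-1, Mul(2, E))) = Add(9, Mul(-2, E)))
Function('D')(O) = Add(Pow(O, 2), Mul(-162, O))
Mul(Add(Function('D')(89), -692), Pow(Add(Function('Q')(Mul(4, 27)), Function('L')(l)), -1)) = Mul(Add(Mul(89, Add(-162, 89)), -692), Pow(Add(69, Add(9, Mul(-2, 190))), -1)) = Mul(Add(Mul(89, -73), -692), Pow(Add(69, Add(9, -380)), -1)) = Mul(Add(-6497, -692), Pow(Add(69, -371), -1)) = Mul(-7189, Pow(-302, -1)) = Mul(-7189, Rational(-1, 302)) = Rational(7189, 302)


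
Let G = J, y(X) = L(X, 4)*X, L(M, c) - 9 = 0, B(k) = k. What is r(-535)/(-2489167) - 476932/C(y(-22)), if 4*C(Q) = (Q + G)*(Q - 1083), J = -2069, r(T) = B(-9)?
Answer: -4748627446333/7228608175509 ≈ -0.65692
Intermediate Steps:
L(M, c) = 9 (L(M, c) = 9 + 0 = 9)
r(T) = -9
y(X) = 9*X
G = -2069
C(Q) = (-2069 + Q)*(-1083 + Q)/4 (C(Q) = ((Q - 2069)*(Q - 1083))/4 = ((-2069 + Q)*(-1083 + Q))/4 = (-2069 + Q)*(-1083 + Q)/4)
r(-535)/(-2489167) - 476932/C(y(-22)) = -9/(-2489167) - 476932/(2240727/4 - 7092*(-22) + (9*(-22))**2/4) = -9*(-1/2489167) - 476932/(2240727/4 - 788*(-198) + (1/4)*(-198)**2) = 9/2489167 - 476932/(2240727/4 + 156024 + (1/4)*39204) = 9/2489167 - 476932/(2240727/4 + 156024 + 9801) = 9/2489167 - 476932/2904027/4 = 9/2489167 - 476932*4/2904027 = 9/2489167 - 1907728/2904027 = -4748627446333/7228608175509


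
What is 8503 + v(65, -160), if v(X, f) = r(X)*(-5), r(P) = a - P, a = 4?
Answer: 8808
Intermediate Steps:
r(P) = 4 - P
v(X, f) = -20 + 5*X (v(X, f) = (4 - X)*(-5) = -20 + 5*X)
8503 + v(65, -160) = 8503 + (-20 + 5*65) = 8503 + (-20 + 325) = 8503 + 305 = 8808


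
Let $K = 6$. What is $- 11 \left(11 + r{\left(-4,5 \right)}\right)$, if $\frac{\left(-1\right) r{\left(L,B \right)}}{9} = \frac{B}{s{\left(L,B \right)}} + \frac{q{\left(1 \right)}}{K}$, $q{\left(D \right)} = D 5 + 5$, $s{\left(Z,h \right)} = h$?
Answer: $143$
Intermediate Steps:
$q{\left(D \right)} = 5 + 5 D$ ($q{\left(D \right)} = 5 D + 5 = 5 + 5 D$)
$r{\left(L,B \right)} = -24$ ($r{\left(L,B \right)} = - 9 \left(\frac{B}{B} + \frac{5 + 5 \cdot 1}{6}\right) = - 9 \left(1 + \left(5 + 5\right) \frac{1}{6}\right) = - 9 \left(1 + 10 \cdot \frac{1}{6}\right) = - 9 \left(1 + \frac{5}{3}\right) = \left(-9\right) \frac{8}{3} = -24$)
$- 11 \left(11 + r{\left(-4,5 \right)}\right) = - 11 \left(11 - 24\right) = \left(-11\right) \left(-13\right) = 143$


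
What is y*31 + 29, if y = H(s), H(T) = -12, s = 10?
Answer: -343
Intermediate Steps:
y = -12
y*31 + 29 = -12*31 + 29 = -372 + 29 = -343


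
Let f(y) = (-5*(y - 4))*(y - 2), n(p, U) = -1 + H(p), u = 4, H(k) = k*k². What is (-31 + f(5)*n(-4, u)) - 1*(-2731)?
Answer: 3675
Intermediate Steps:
H(k) = k³
n(p, U) = -1 + p³
f(y) = (-2 + y)*(20 - 5*y) (f(y) = (-5*(-4 + y))*(-2 + y) = (20 - 5*y)*(-2 + y) = (-2 + y)*(20 - 5*y))
(-31 + f(5)*n(-4, u)) - 1*(-2731) = (-31 + (-40 - 5*5² + 30*5)*(-1 + (-4)³)) - 1*(-2731) = (-31 + (-40 - 5*25 + 150)*(-1 - 64)) + 2731 = (-31 + (-40 - 125 + 150)*(-65)) + 2731 = (-31 - 15*(-65)) + 2731 = (-31 + 975) + 2731 = 944 + 2731 = 3675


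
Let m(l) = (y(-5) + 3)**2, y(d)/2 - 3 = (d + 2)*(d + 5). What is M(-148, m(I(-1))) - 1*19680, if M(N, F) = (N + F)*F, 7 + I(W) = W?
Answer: -25107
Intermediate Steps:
I(W) = -7 + W
y(d) = 6 + 2*(2 + d)*(5 + d) (y(d) = 6 + 2*((d + 2)*(d + 5)) = 6 + 2*((2 + d)*(5 + d)) = 6 + 2*(2 + d)*(5 + d))
m(l) = 81 (m(l) = ((26 + 2*(-5)**2 + 14*(-5)) + 3)**2 = ((26 + 2*25 - 70) + 3)**2 = ((26 + 50 - 70) + 3)**2 = (6 + 3)**2 = 9**2 = 81)
M(N, F) = F*(F + N) (M(N, F) = (F + N)*F = F*(F + N))
M(-148, m(I(-1))) - 1*19680 = 81*(81 - 148) - 1*19680 = 81*(-67) - 19680 = -5427 - 19680 = -25107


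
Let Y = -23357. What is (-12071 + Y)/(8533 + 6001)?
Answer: -17714/7267 ≈ -2.4376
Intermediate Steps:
(-12071 + Y)/(8533 + 6001) = (-12071 - 23357)/(8533 + 6001) = -35428/14534 = -35428*1/14534 = -17714/7267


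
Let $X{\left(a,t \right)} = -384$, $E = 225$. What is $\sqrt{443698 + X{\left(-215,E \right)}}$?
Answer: $\sqrt{443314} \approx 665.82$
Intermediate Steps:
$\sqrt{443698 + X{\left(-215,E \right)}} = \sqrt{443698 - 384} = \sqrt{443314}$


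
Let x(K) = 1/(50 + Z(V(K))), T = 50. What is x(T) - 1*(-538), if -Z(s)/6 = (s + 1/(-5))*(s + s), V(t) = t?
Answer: 16048539/29830 ≈ 538.00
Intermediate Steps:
Z(s) = -12*s*(-⅕ + s) (Z(s) = -6*(s + 1/(-5))*(s + s) = -6*(s - ⅕)*2*s = -6*(-⅕ + s)*2*s = -12*s*(-⅕ + s))
x(K) = 1/(50 + 12*K*(1 - 5*K)/5)
x(T) - 1*(-538) = -5/(-250 + 12*50*(-1 + 5*50)) - 1*(-538) = -5/(-250 + 12*50*(-1 + 250)) + 538 = -5/(-250 + 12*50*249) + 538 = -5/(-250 + 149400) + 538 = -5/149150 + 538 = -5*1/149150 + 538 = -1/29830 + 538 = 16048539/29830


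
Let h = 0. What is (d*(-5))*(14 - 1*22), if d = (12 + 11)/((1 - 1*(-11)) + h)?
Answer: 230/3 ≈ 76.667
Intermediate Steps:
d = 23/12 (d = (12 + 11)/((1 - 1*(-11)) + 0) = 23/((1 + 11) + 0) = 23/(12 + 0) = 23/12 ≈ 1.9167)
(d*(-5))*(14 - 1*22) = ((23/12)*(-5))*(14 - 1*22) = -115*(14 - 22)/12 = -115/12*(-8) = 230/3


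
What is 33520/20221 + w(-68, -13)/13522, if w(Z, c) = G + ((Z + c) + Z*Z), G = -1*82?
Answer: 543463321/273428362 ≈ 1.9876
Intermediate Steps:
G = -82
w(Z, c) = -82 + Z + c + Z² (w(Z, c) = -82 + ((Z + c) + Z*Z) = -82 + ((Z + c) + Z²) = -82 + (Z + c + Z²) = -82 + Z + c + Z²)
33520/20221 + w(-68, -13)/13522 = 33520/20221 + (-82 - 68 - 13 + (-68)²)/13522 = 33520*(1/20221) + (-82 - 68 - 13 + 4624)*(1/13522) = 33520/20221 + 4461*(1/13522) = 33520/20221 + 4461/13522 = 543463321/273428362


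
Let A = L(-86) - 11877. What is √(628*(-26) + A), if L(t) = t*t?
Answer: I*√20809 ≈ 144.25*I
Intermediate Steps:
L(t) = t²
A = -4481 (A = (-86)² - 11877 = 7396 - 11877 = -4481)
√(628*(-26) + A) = √(628*(-26) - 4481) = √(-16328 - 4481) = √(-20809) = I*√20809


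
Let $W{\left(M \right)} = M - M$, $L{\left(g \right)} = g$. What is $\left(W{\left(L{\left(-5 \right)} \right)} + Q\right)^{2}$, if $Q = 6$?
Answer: $36$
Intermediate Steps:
$W{\left(M \right)} = 0$
$\left(W{\left(L{\left(-5 \right)} \right)} + Q\right)^{2} = \left(0 + 6\right)^{2} = 6^{2} = 36$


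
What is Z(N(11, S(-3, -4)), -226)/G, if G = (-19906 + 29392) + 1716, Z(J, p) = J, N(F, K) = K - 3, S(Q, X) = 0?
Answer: -1/3734 ≈ -0.00026781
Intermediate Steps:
N(F, K) = -3 + K
G = 11202 (G = 9486 + 1716 = 11202)
Z(N(11, S(-3, -4)), -226)/G = (-3 + 0)/11202 = -3*1/11202 = -1/3734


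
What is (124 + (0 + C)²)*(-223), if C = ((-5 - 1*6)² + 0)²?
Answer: -47802058115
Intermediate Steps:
C = 14641 (C = ((-5 - 6)² + 0)² = ((-11)² + 0)² = (121 + 0)² = 121² = 14641)
(124 + (0 + C)²)*(-223) = (124 + (0 + 14641)²)*(-223) = (124 + 14641²)*(-223) = (124 + 214358881)*(-223) = 214359005*(-223) = -47802058115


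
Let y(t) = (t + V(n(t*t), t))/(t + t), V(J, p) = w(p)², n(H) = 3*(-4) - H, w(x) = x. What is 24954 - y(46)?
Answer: 49861/2 ≈ 24931.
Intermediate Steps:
n(H) = -12 - H
V(J, p) = p²
y(t) = (t + t²)/(2*t) (y(t) = (t + t²)/(t + t) = (t + t²)/((2*t)) = (t + t²)*(1/(2*t)) = (t + t²)/(2*t))
24954 - y(46) = 24954 - (½ + (½)*46) = 24954 - (½ + 23) = 24954 - 1*47/2 = 24954 - 47/2 = 49861/2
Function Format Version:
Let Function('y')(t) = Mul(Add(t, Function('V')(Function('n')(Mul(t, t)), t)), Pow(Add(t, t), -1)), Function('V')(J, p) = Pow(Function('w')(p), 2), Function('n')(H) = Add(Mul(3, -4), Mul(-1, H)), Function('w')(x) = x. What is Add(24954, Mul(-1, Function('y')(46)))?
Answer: Rational(49861, 2) ≈ 24931.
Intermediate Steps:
Function('n')(H) = Add(-12, Mul(-1, H))
Function('V')(J, p) = Pow(p, 2)
Function('y')(t) = Mul(Rational(1, 2), Pow(t, -1), Add(t, Pow(t, 2))) (Function('y')(t) = Mul(Add(t, Pow(t, 2)), Pow(Add(t, t), -1)) = Mul(Add(t, Pow(t, 2)), Pow(Mul(2, t), -1)) = Mul(Add(t, Pow(t, 2)), Mul(Rational(1, 2), Pow(t, -1))) = Mul(Rational(1, 2), Pow(t, -1), Add(t, Pow(t, 2))))
Add(24954, Mul(-1, Function('y')(46))) = Add(24954, Mul(-1, Add(Rational(1, 2), Mul(Rational(1, 2), 46)))) = Add(24954, Mul(-1, Add(Rational(1, 2), 23))) = Add(24954, Mul(-1, Rational(47, 2))) = Add(24954, Rational(-47, 2)) = Rational(49861, 2)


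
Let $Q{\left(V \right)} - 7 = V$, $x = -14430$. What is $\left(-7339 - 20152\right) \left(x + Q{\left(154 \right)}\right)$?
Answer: $392269079$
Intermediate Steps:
$Q{\left(V \right)} = 7 + V$
$\left(-7339 - 20152\right) \left(x + Q{\left(154 \right)}\right) = \left(-7339 - 20152\right) \left(-14430 + \left(7 + 154\right)\right) = - 27491 \left(-14430 + 161\right) = \left(-27491\right) \left(-14269\right) = 392269079$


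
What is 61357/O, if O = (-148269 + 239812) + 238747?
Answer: 61357/330290 ≈ 0.18577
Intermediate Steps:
O = 330290 (O = 91543 + 238747 = 330290)
61357/O = 61357/330290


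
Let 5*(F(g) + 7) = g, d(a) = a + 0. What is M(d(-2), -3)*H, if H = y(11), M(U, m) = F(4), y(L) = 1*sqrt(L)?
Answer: -31*sqrt(11)/5 ≈ -20.563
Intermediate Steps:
y(L) = sqrt(L)
d(a) = a
F(g) = -7 + g/5
M(U, m) = -31/5 (M(U, m) = -7 + (1/5)*4 = -7 + 4/5 = -31/5)
H = sqrt(11) ≈ 3.3166
M(d(-2), -3)*H = -31*sqrt(11)/5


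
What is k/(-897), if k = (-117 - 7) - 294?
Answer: 418/897 ≈ 0.46600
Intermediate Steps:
k = -418 (k = -124 - 294 = -418)
k/(-897) = -418/(-897) = -418*(-1/897) = 418/897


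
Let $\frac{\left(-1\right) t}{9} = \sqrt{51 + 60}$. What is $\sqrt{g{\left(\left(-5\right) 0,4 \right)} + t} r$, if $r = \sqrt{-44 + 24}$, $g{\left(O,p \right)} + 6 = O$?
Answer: $- 2 \sqrt{30 + 45 \sqrt{111}} \approx -44.905$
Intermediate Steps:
$g{\left(O,p \right)} = -6 + O$
$t = - 9 \sqrt{111}$ ($t = - 9 \sqrt{51 + 60} = - 9 \sqrt{111} \approx -94.821$)
$r = 2 i \sqrt{5}$ ($r = \sqrt{-20} = 2 i \sqrt{5} \approx 4.4721 i$)
$\sqrt{g{\left(\left(-5\right) 0,4 \right)} + t} r = \sqrt{\left(-6 - 0\right) - 9 \sqrt{111}} \cdot 2 i \sqrt{5} = \sqrt{\left(-6 + 0\right) - 9 \sqrt{111}} \cdot 2 i \sqrt{5} = \sqrt{-6 - 9 \sqrt{111}} \cdot 2 i \sqrt{5} = 2 i \sqrt{5} \sqrt{-6 - 9 \sqrt{111}}$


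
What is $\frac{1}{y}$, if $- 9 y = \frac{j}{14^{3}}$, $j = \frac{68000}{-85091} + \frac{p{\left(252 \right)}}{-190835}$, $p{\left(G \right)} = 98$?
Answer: $\frac{200511034482780}{6492559459} \approx 30883.0$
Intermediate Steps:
$j = - \frac{12985118918}{16238340985}$ ($j = \frac{68000}{-85091} + \frac{98}{-190835} = 68000 \left(- \frac{1}{85091}\right) + 98 \left(- \frac{1}{190835}\right) = - \frac{68000}{85091} - \frac{98}{190835} = - \frac{12985118918}{16238340985} \approx -0.79966$)
$y = \frac{6492559459}{200511034482780}$ ($y = - \frac{\left(- \frac{12985118918}{16238340985}\right) \frac{1}{14^{3}}}{9} = - \frac{\left(- \frac{12985118918}{16238340985}\right) \frac{1}{2744}}{9} = \left(- \frac{1}{9}\right) \left(- \frac{6492559459}{22279003831420}\right) = \frac{6492559459}{200511034482780} \approx 3.238 \cdot 10^{-5}$)
$\frac{1}{y} = \frac{1}{\frac{6492559459}{200511034482780}} = \frac{200511034482780}{6492559459}$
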